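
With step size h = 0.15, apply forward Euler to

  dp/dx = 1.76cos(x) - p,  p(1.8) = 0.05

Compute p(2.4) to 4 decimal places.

-0.3605

Euler: p_{n+1} = p_n + h·f(x_n, p_n).
x=1.800000, p=0.050000: f=-0.449876 → p ← 0.050000 + 0.15·(-0.449876) = -0.017481
x=1.950000, p=-0.017481: f=-0.634037 → p ← -0.017481 + 0.15·(-0.634037) = -0.112587
x=2.100000, p=-0.112587: f=-0.775942 → p ← -0.112587 + 0.15·(-0.775942) = -0.228978
x=2.250000, p=-0.228978: f=-0.876607 → p ← -0.228978 + 0.15·(-0.876607) = -0.360469
p(2.4) ≈ -0.3605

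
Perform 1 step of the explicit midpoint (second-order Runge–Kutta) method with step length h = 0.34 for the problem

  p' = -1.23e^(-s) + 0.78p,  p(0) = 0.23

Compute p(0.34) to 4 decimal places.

Midpoint: k1 = f(s_n, p_n); k2 = f(s_n + h/2, p_n + (h/2)·k1); p_{n+1} = p_n + h·k2.
s=0.000000, p=0.230000:
  k1 = f(0.000000, 0.230000) = -1.050600
  k2 = f(0.170000, 0.051398) = -0.997617
  p ← 0.230000 + 0.34·(-0.997617) = -0.109190
p(0.34) ≈ -0.1092

-0.1092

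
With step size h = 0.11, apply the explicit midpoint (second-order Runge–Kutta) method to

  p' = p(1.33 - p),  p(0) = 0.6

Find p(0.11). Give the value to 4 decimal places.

0.6485

Midpoint: k1 = f(x_n, p_n); k2 = f(x_n + h/2, p_n + (h/2)·k1); p_{n+1} = p_n + h·k2.
x=0.000000, p=0.600000:
  k1 = f(0.000000, 0.600000) = 0.438000
  k2 = f(0.055000, 0.624090) = 0.440551
  p ← 0.600000 + 0.11·0.440551 = 0.648461
p(0.11) ≈ 0.6485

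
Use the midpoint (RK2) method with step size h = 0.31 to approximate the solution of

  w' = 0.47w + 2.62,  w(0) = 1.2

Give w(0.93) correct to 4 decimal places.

Midpoint: k1 = f(t_n, w_n); k2 = f(t_n + h/2, w_n + (h/2)·k1); w_{n+1} = w_n + h·k2.
t=0.000000, w=1.200000:
  k1 = f(0.000000, 1.200000) = 3.184000
  k2 = f(0.155000, 1.693520) = 3.415954
  w ← 1.200000 + 0.31·3.415954 = 2.258946
t=0.310000, w=2.258946:
  k1 = f(0.310000, 2.258946) = 3.681705
  k2 = f(0.465000, 2.829610) = 3.949917
  w ← 2.258946 + 0.31·3.949917 = 3.483420
t=0.620000, w=3.483420:
  k1 = f(0.620000, 3.483420) = 4.257207
  k2 = f(0.775000, 4.143287) = 4.567345
  w ← 3.483420 + 0.31·4.567345 = 4.899297
w(0.93) ≈ 4.8993

4.8993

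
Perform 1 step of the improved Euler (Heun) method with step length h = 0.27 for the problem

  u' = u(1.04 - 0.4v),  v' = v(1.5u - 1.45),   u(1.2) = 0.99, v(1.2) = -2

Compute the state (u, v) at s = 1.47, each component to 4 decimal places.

Heun on (u,v): k1 = f(s_n, state_n); k2 = f(s_n + h, state_n + h·k1); state_{n+1} = state_n + (h/2)·(k1 + k2).
1.200000: (0.990000, -2.000000)
  k1 = (1.821600, -0.070000)
  predictor → (1.481832, -2.018900)
  k2 = (2.737774, -1.560101)
  → (1.605515, -2.220064)
(u(1.47), v(1.47)) ≈ (1.6055, -2.2201)

1.6055, -2.2201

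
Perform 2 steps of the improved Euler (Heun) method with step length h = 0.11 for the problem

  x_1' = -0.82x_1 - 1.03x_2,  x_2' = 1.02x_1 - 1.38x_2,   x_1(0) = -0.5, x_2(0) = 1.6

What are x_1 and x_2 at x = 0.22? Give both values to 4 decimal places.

Heun on (x_1,x_2): k1 = f(x_n, state_n); k2 = f(x_n + h, state_n + h·k1); state_{n+1} = state_n + (h/2)·(k1 + k2).
0.000000: (-0.500000, 1.600000)
  k1 = (-1.238000, -2.718000)
  predictor → (-0.636180, 1.301020)
  k2 = (-0.818383, -2.444311)
  → (-0.613101, 1.316073)
0.110000: (-0.613101, 1.316073)
  k1 = (-0.852812, -2.441544)
  predictor → (-0.706910, 1.047503)
  k2 = (-0.499262, -2.166603)
  → (-0.687465, 1.062625)
(x_1(0.22), x_2(0.22)) ≈ (-0.6875, 1.0626)

-0.6875, 1.0626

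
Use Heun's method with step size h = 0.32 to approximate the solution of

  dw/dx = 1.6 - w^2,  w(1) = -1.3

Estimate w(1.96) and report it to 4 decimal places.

Heun: k1 = f(x_n, w_n); k2 = f(x_n + h, w_n + h·k1); w_{n+1} = w_n + (h/2)·(k1 + k2).
x=1.000000, w=-1.300000:
  k1 = f(1.000000, -1.300000) = -0.090000
  k2 = f(1.320000, -1.328800) = -0.165709
  w ← -1.300000 + (0.32/2)·(-0.090000 + (-0.165709)) = -1.340914
x=1.320000, w=-1.340914:
  k1 = f(1.320000, -1.340914) = -0.198049
  k2 = f(1.640000, -1.404289) = -0.372028
  w ← -1.340914 + (0.32/2)·(-0.198049 + (-0.372028)) = -1.432126
x=1.640000, w=-1.432126:
  k1 = f(1.640000, -1.432126) = -0.450984
  k2 = f(1.960000, -1.576441) = -0.885166
  w ← -1.432126 + (0.32/2)·(-0.450984 + (-0.885166)) = -1.645910
w(1.96) ≈ -1.6459

-1.6459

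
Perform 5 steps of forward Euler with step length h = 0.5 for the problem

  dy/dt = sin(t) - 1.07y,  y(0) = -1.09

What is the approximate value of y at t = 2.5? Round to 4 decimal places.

0.7779

Euler: y_{n+1} = y_n + h·f(t_n, y_n).
t=0.000000, y=-1.090000: f=1.166300 → y ← -1.090000 + 0.5·1.166300 = -0.506850
t=0.500000, y=-0.506850: f=1.021755 → y ← -0.506850 + 0.5·1.021755 = 0.004028
t=1.000000, y=0.004028: f=0.837162 → y ← 0.004028 + 0.5·0.837162 = 0.422608
t=1.500000, y=0.422608: f=0.545304 → y ← 0.422608 + 0.5·0.545304 = 0.695260
t=2.000000, y=0.695260: f=0.165369 → y ← 0.695260 + 0.5·0.165369 = 0.777945
y(2.5) ≈ 0.7779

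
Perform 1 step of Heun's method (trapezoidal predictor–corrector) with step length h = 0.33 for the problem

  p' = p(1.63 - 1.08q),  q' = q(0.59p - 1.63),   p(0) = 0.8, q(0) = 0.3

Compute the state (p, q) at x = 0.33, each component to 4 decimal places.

1.2425, 0.2135

Heun on (p,q): k1 = f(x_n, state_n); k2 = f(x_n + h, state_n + h·k1); state_{n+1} = state_n + (h/2)·(k1 + k2).
0.000000: (0.800000, 0.300000)
  k1 = (1.044800, -0.347400)
  predictor → (1.144784, 0.185358)
  k2 = (1.636827, -0.176939)
  → (1.242469, 0.213484)
(p(0.33), q(0.33)) ≈ (1.2425, 0.2135)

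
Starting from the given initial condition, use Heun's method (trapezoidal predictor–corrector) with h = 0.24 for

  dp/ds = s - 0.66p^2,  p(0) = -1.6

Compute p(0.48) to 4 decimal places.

Heun: k1 = f(s_n, p_n); k2 = f(s_n + h, p_n + h·k1); p_{n+1} = p_n + (h/2)·(k1 + k2).
s=0.000000, p=-1.600000:
  k1 = f(0.000000, -1.600000) = -1.689600
  k2 = f(0.240000, -2.005504) = -2.414551
  p ← -1.600000 + (0.24/2)·(-1.689600 + (-2.414551)) = -2.092498
s=0.240000, p=-2.092498:
  k1 = f(0.240000, -2.092498) = -2.649842
  k2 = f(0.480000, -2.728460) = -4.433366
  p ← -2.092498 + (0.24/2)·(-2.649842 + (-4.433366)) = -2.942483
p(0.48) ≈ -2.9425

-2.9425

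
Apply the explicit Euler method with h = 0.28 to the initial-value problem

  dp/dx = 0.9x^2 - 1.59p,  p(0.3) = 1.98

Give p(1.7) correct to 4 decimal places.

0.8679

Euler: p_{n+1} = p_n + h·f(x_n, p_n).
x=0.300000, p=1.980000: f=-3.067200 → p ← 1.980000 + 0.28·(-3.067200) = 1.121184
x=0.580000, p=1.121184: f=-1.479923 → p ← 1.121184 + 0.28·(-1.479923) = 0.706806
x=0.860000, p=0.706806: f=-0.458181 → p ← 0.706806 + 0.28·(-0.458181) = 0.578515
x=1.140000, p=0.578515: f=0.249801 → p ← 0.578515 + 0.28·0.249801 = 0.648459
x=1.420000, p=0.648459: f=0.783710 → p ← 0.648459 + 0.28·0.783710 = 0.867898
p(1.7) ≈ 0.8679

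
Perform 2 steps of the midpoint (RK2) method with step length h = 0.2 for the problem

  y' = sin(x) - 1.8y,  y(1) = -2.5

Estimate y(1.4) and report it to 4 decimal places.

-0.9784

Midpoint: k1 = f(x_n, y_n); k2 = f(x_n + h/2, y_n + (h/2)·k1); y_{n+1} = y_n + h·k2.
x=1.000000, y=-2.500000:
  k1 = f(1.000000, -2.500000) = 5.341471
  k2 = f(1.100000, -1.965853) = 4.429743
  y ← -2.500000 + 0.2·4.429743 = -1.614051
x=1.200000, y=-1.614051:
  k1 = f(1.200000, -1.614051) = 3.837332
  k2 = f(1.300000, -1.230318) = 3.178131
  y ← -1.614051 + 0.2·3.178131 = -0.978425
y(1.4) ≈ -0.9784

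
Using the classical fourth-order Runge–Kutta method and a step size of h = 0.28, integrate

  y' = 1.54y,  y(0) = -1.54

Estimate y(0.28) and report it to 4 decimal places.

-2.3700

RK4: k1 = f(t_n, y_n); k2 = f(t_n + h/2, y_n + (h/2)·k1); k3 = f(t_n + h/2, y_n + (h/2)·k2); k4 = f(t_n + h, y_n + h·k3); y_{n+1} = y_n + (h/6)·(k1 + 2k2 + 2k3 + k4).
t=0.000000, y=-1.540000:
  k1 = f(0.000000, -1.540000) = -2.371600
  k2 = f(0.140000, -1.872024) = -2.882917
  k3 = f(0.140000, -1.943608) = -2.993157
  k4 = f(0.280000, -2.378084) = -3.662249
  y ← -1.540000 + (0.28/6)·(k1 + 2k2 + 2k3 + k4) = -2.370013
y(0.28) ≈ -2.3700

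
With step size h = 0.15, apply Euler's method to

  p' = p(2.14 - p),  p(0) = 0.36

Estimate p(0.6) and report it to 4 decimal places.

Euler: p_{n+1} = p_n + h·f(x_n, p_n).
x=0.000000, p=0.360000: f=0.640800 → p ← 0.360000 + 0.15·0.640800 = 0.456120
x=0.150000, p=0.456120: f=0.768051 → p ← 0.456120 + 0.15·0.768051 = 0.571328
x=0.300000, p=0.571328: f=0.896226 → p ← 0.571328 + 0.15·0.896226 = 0.705762
x=0.450000, p=0.705762: f=1.012230 → p ← 0.705762 + 0.15·1.012230 = 0.857596
p(0.6) ≈ 0.8576

0.8576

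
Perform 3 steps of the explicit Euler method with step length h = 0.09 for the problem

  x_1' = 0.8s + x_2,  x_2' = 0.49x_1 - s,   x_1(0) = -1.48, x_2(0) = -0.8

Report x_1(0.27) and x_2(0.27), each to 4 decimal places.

Euler on (x_1,x_2): x_1_{n+1} = x_1_n + h·x_1', x_2_{n+1} = x_2_n + h·x_2'.
0.000000: (-1.480000, -0.800000); f=(-0.800000, -0.725200) → (-1.552000, -0.865268)
0.090000: (-1.552000, -0.865268); f=(-0.793268, -0.850480) → (-1.623394, -0.941811)
0.180000: (-1.623394, -0.941811); f=(-0.797811, -0.975463) → (-1.695197, -1.029603)
(x_1(0.27), x_2(0.27)) ≈ (-1.6952, -1.0296)

-1.6952, -1.0296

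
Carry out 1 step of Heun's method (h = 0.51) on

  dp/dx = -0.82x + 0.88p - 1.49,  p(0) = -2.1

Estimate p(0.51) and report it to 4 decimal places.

Heun: k1 = f(x_n, p_n); k2 = f(x_n + h, p_n + h·k1); p_{n+1} = p_n + (h/2)·(k1 + k2).
x=0.000000, p=-2.100000:
  k1 = f(0.000000, -2.100000) = -3.338000
  k2 = f(0.510000, -3.802380) = -5.254294
  p ← -2.100000 + (0.51/2)·(-3.338000 + (-5.254294)) = -4.291035
p(0.51) ≈ -4.2910

-4.2910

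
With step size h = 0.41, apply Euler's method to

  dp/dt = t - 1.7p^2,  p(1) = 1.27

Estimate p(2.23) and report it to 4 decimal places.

Euler: p_{n+1} = p_n + h·f(t_n, p_n).
t=1.000000, p=1.270000: f=-1.741930 → p ← 1.270000 + 0.41·(-1.741930) = 0.555809
t=1.410000, p=0.555809: f=0.884830 → p ← 0.555809 + 0.41·0.884830 = 0.918589
t=1.820000, p=0.918589: f=0.385530 → p ← 0.918589 + 0.41·0.385530 = 1.076656
p(2.23) ≈ 1.0767

1.0767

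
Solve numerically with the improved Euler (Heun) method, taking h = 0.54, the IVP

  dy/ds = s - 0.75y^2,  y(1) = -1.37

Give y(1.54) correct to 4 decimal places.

Heun: k1 = f(s_n, y_n); k2 = f(s_n + h, y_n + h·k1); y_{n+1} = y_n + (h/2)·(k1 + k2).
s=1.000000, y=-1.370000:
  k1 = f(1.000000, -1.370000) = -0.407675
  k2 = f(1.540000, -1.590145) = -0.356420
  y ← -1.370000 + (0.54/2)·(-0.407675 + (-0.356420)) = -1.576306
y(1.54) ≈ -1.5763

-1.5763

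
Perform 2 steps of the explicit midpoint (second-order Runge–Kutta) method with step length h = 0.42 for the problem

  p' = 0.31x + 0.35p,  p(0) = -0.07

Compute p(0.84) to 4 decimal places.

0.0239

Midpoint: k1 = f(x_n, p_n); k2 = f(x_n + h/2, p_n + (h/2)·k1); p_{n+1} = p_n + h·k2.
x=0.000000, p=-0.070000:
  k1 = f(0.000000, -0.070000) = -0.024500
  k2 = f(0.210000, -0.075145) = 0.038799
  p ← -0.070000 + 0.42·0.038799 = -0.053704
x=0.420000, p=-0.053704:
  k1 = f(0.420000, -0.053704) = 0.111403
  k2 = f(0.630000, -0.030310) = 0.184692
  p ← -0.053704 + 0.42·0.184692 = 0.023866
p(0.84) ≈ 0.0239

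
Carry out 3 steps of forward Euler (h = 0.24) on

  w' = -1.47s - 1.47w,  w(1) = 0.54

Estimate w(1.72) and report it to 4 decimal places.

-0.8067

Euler: w_{n+1} = w_n + h·f(s_n, w_n).
s=1.000000, w=0.540000: f=-2.263800 → w ← 0.540000 + 0.24·(-2.263800) = -0.003312
s=1.240000, w=-0.003312: f=-1.817931 → w ← -0.003312 + 0.24·(-1.817931) = -0.439616
s=1.480000, w=-0.439616: f=-1.529365 → w ← -0.439616 + 0.24·(-1.529365) = -0.806663
w(1.72) ≈ -0.8067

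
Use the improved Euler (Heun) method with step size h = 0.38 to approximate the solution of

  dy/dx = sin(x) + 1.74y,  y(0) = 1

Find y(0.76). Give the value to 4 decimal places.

Heun: k1 = f(x_n, y_n); k2 = f(x_n + h, y_n + h·k1); y_{n+1} = y_n + (h/2)·(k1 + k2).
x=0.000000, y=1.000000:
  k1 = f(0.000000, 1.000000) = 1.740000
  k2 = f(0.380000, 1.661200) = 3.261408
  y ← 1.000000 + (0.38/2)·(1.740000 + 3.261408) = 1.950268
x=0.380000, y=1.950268:
  k1 = f(0.380000, 1.950268) = 3.764386
  k2 = f(0.760000, 3.380734) = 6.571399
  y ← 1.950268 + (0.38/2)·(3.764386 + 6.571399) = 3.914067
y(0.76) ≈ 3.9141

3.9141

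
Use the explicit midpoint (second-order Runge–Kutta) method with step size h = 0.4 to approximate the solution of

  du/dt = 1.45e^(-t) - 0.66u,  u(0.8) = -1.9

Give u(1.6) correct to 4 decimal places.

Midpoint: k1 = f(t_n, u_n); k2 = f(t_n + h/2, u_n + (h/2)·k1); u_{n+1} = u_n + h·k2.
t=0.800000, u=-1.900000:
  k1 = f(0.800000, -1.900000) = 1.905527
  k2 = f(1.000000, -1.518895) = 1.535896
  u ← -1.900000 + 0.4·1.535896 = -1.285642
t=1.200000, u=-1.285642:
  k1 = f(1.200000, -1.285642) = 1.285255
  k2 = f(1.400000, -1.028591) = 1.036435
  u ← -1.285642 + 0.4·1.036435 = -0.871068
u(1.6) ≈ -0.8711

-0.8711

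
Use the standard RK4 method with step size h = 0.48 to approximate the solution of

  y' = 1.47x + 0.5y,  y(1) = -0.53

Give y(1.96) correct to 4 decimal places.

RK4: k1 = f(x_n, y_n); k2 = f(x_n + h/2, y_n + (h/2)·k1); k3 = f(x_n + h/2, y_n + (h/2)·k2); k4 = f(x_n + h, y_n + h·k3); y_{n+1} = y_n + (h/6)·(k1 + 2k2 + 2k3 + k4).
x=1.000000, y=-0.530000:
  k1 = f(1.000000, -0.530000) = 1.205000
  k2 = f(1.240000, -0.240800) = 1.702400
  k3 = f(1.240000, -0.121424) = 1.762088
  k4 = f(1.480000, 0.315802) = 2.333501
  y ← -0.530000 + (0.48/6)·(k1 + 2k2 + 2k3 + k4) = 0.307398
x=1.480000, y=0.307398:
  k1 = f(1.480000, 0.307398) = 2.329299
  k2 = f(1.720000, 0.866430) = 2.961615
  k3 = f(1.720000, 1.018186) = 3.037493
  k4 = f(1.960000, 1.765395) = 3.763897
  y ← 0.307398 + (0.48/6)·(k1 + 2k2 + 2k3 + k4) = 1.754711
y(1.96) ≈ 1.7547

1.7547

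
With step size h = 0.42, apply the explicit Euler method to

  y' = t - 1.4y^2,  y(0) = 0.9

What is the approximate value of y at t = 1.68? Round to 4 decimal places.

0.9417

Euler: y_{n+1} = y_n + h·f(t_n, y_n).
t=0.000000, y=0.900000: f=-1.134000 → y ← 0.900000 + 0.42·(-1.134000) = 0.423720
t=0.420000, y=0.423720: f=0.168646 → y ← 0.423720 + 0.42·0.168646 = 0.494551
t=0.840000, y=0.494551: f=0.497587 → y ← 0.494551 + 0.42·0.497587 = 0.703538
t=1.260000, y=0.703538: f=0.567049 → y ← 0.703538 + 0.42·0.567049 = 0.941698
y(1.68) ≈ 0.9417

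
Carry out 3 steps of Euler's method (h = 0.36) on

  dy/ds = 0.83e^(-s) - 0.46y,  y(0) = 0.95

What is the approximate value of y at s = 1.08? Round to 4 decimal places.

Euler: y_{n+1} = y_n + h·f(s_n, y_n).
s=0.000000, y=0.950000: f=0.393000 → y ← 0.950000 + 0.36·0.393000 = 1.091480
s=0.360000, y=1.091480: f=0.076991 → y ← 1.091480 + 0.36·0.076991 = 1.119197
s=0.720000, y=1.119197: f=-0.110826 → y ← 1.119197 + 0.36·(-0.110826) = 1.079299
y(1.08) ≈ 1.0793

1.0793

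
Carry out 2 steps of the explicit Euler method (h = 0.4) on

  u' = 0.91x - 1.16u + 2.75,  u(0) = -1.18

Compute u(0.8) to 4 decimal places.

Euler: u_{n+1} = u_n + h·f(x_n, u_n).
x=0.000000, u=-1.180000: f=4.118800 → u ← -1.180000 + 0.4·4.118800 = 0.467520
x=0.400000, u=0.467520: f=2.571677 → u ← 0.467520 + 0.4·2.571677 = 1.496191
u(0.8) ≈ 1.4962

1.4962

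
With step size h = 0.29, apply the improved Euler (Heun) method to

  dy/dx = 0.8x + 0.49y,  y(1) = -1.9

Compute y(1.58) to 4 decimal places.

-1.8431

Heun: k1 = f(x_n, y_n); k2 = f(x_n + h, y_n + h·k1); y_{n+1} = y_n + (h/2)·(k1 + k2).
x=1.000000, y=-1.900000:
  k1 = f(1.000000, -1.900000) = -0.131000
  k2 = f(1.290000, -1.937990) = 0.082385
  y ← -1.900000 + (0.29/2)·(-0.131000 + 0.082385) = -1.907049
x=1.290000, y=-1.907049:
  k1 = f(1.290000, -1.907049) = 0.097546
  k2 = f(1.580000, -1.878761) = 0.343407
  y ← -1.907049 + (0.29/2)·(0.097546 + 0.343407) = -1.843111
y(1.58) ≈ -1.8431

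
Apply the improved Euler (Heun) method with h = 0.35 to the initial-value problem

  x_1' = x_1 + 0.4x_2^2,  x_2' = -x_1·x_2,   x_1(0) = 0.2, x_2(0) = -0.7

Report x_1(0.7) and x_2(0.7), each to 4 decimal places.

Heun on (x_1,x_2): k1 = f(s_n, state_n); k2 = f(s_n + h, state_n + h·k1); state_{n+1} = state_n + (h/2)·(k1 + k2).
0.000000: (0.200000, -0.700000)
  k1 = (0.396000, 0.140000)
  predictor → (0.338600, -0.651000)
  k2 = (0.508120, 0.220429)
  → (0.358221, -0.636925)
0.350000: (0.358221, -0.636925)
  k1 = (0.520490, 0.228160)
  predictor → (0.540393, -0.557069)
  k2 = (0.664523, 0.301036)
  → (0.565598, -0.544316)
(x_1(0.7), x_2(0.7)) ≈ (0.5656, -0.5443)

0.5656, -0.5443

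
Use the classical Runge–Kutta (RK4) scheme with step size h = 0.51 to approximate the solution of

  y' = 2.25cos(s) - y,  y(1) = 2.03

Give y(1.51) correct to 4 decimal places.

1.4765

RK4: k1 = f(s_n, y_n); k2 = f(s_n + h/2, y_n + (h/2)·k1); k3 = f(s_n + h/2, y_n + (h/2)·k2); k4 = f(s_n + h, y_n + h·k3); y_{n+1} = y_n + (h/6)·(k1 + 2k2 + 2k3 + k4).
s=1.000000, y=2.030000:
  k1 = f(1.000000, 2.030000) = -0.814320
  k2 = f(1.255000, 1.822348) = -1.123558
  k3 = f(1.255000, 1.743493) = -1.044702
  k4 = f(1.510000, 1.497202) = -1.360494
  y ← 2.030000 + (0.51/6)·(k1 + 2k2 + 2k3 + k4) = 1.476537
y(1.51) ≈ 1.4765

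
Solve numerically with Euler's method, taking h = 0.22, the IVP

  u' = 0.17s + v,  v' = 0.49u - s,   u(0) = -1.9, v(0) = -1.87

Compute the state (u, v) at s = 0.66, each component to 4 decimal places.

Euler on (u,v): u_{n+1} = u_n + h·u', v_{n+1} = v_n + h·v'.
0.000000: (-1.900000, -1.870000); f=(-1.870000, -0.931000) → (-2.311400, -2.074820)
0.220000: (-2.311400, -2.074820); f=(-2.037420, -1.352586) → (-2.759632, -2.372389)
0.440000: (-2.759632, -2.372389); f=(-2.297589, -1.792220) → (-3.265102, -2.766677)
(u(0.66), v(0.66)) ≈ (-3.2651, -2.7667)

-3.2651, -2.7667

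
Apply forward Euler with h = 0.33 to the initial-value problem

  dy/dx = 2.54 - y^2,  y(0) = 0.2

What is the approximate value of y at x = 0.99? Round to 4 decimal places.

1.5958

Euler: y_{n+1} = y_n + h·f(x_n, y_n).
x=0.000000, y=0.200000: f=2.500000 → y ← 0.200000 + 0.33·2.500000 = 1.025000
x=0.330000, y=1.025000: f=1.489375 → y ← 1.025000 + 0.33·1.489375 = 1.516494
x=0.660000, y=1.516494: f=0.240247 → y ← 1.516494 + 0.33·0.240247 = 1.595775
y(0.99) ≈ 1.5958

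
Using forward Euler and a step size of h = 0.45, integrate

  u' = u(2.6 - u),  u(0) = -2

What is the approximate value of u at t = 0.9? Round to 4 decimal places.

-30.2886

Euler: u_{n+1} = u_n + h·f(t_n, u_n).
t=0.000000, u=-2.000000: f=-9.200000 → u ← -2.000000 + 0.45·(-9.200000) = -6.140000
t=0.450000, u=-6.140000: f=-53.663600 → u ← -6.140000 + 0.45·(-53.663600) = -30.288620
u(0.9) ≈ -30.2886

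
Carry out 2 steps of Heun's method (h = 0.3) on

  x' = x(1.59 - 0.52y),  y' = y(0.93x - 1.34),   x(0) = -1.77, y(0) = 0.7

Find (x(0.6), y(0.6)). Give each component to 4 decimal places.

-4.1385, 0.1850

Heun on (x,y): k1 = f(t_n, state_n); k2 = f(t_n + h, state_n + h·k1); state_{n+1} = state_n + (h/2)·(k1 + k2).
0.000000: (-1.770000, 0.700000)
  k1 = (-2.170020, -2.090270)
  predictor → (-2.421006, 0.072919)
  k2 = (-3.757600, -0.261891)
  → (-2.659143, 0.347176)
0.300000: (-2.659143, 0.347176)
  k1 = (-3.747979, -1.323782)
  predictor → (-3.783537, -0.049959)
  k2 = (-6.114114, 0.242735)
  → (-4.138457, 0.185019)
(x(0.6), y(0.6)) ≈ (-4.1385, 0.1850)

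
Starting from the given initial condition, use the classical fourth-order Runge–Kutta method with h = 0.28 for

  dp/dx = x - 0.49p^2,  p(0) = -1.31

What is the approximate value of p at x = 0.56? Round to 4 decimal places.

RK4: k1 = f(x_n, p_n); k2 = f(x_n + h/2, p_n + (h/2)·k1); k3 = f(x_n + h/2, p_n + (h/2)·k2); k4 = f(x_n + h, p_n + h·k3); p_{n+1} = p_n + (h/6)·(k1 + 2k2 + 2k3 + k4).
x=0.000000, p=-1.310000:
  k1 = f(0.000000, -1.310000) = -0.840889
  k2 = f(0.140000, -1.427724) = -0.858815
  k3 = f(0.140000, -1.430234) = -0.862329
  k4 = f(0.280000, -1.551452) = -0.899432
  p ← -1.310000 + (0.28/6)·(k1 + 2k2 + 2k3 + k4) = -1.551855
x=0.280000, p=-1.551855:
  k1 = f(0.280000, -1.551855) = -0.900044
  k2 = f(0.420000, -1.677861) = -0.959457
  k3 = f(0.420000, -1.686179) = -0.973168
  k4 = f(0.560000, -1.824342) = -1.070830
  p ← -1.551855 + (0.28/6)·(k1 + 2k2 + 2k3 + k4) = -1.824207
p(0.56) ≈ -1.8242

-1.8242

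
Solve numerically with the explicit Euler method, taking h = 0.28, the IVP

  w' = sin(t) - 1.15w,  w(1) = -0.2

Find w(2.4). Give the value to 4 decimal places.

0.6553

Euler: w_{n+1} = w_n + h·f(t_n, w_n).
t=1.000000, w=-0.200000: f=1.071471 → w ← -0.200000 + 0.28·1.071471 = 0.100012
t=1.280000, w=0.100012: f=0.843002 → w ← 0.100012 + 0.28·0.843002 = 0.336052
t=1.560000, w=0.336052: f=0.613481 → w ← 0.336052 + 0.28·0.613481 = 0.507827
t=1.840000, w=0.507827: f=0.379982 → w ← 0.507827 + 0.28·0.379982 = 0.614222
t=2.120000, w=0.614222: f=0.146585 → w ← 0.614222 + 0.28·0.146585 = 0.655266
w(2.4) ≈ 0.6553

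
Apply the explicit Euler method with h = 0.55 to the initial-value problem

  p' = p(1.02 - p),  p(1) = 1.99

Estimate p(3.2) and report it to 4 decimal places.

1.0106

Euler: p_{n+1} = p_n + h·f(x_n, p_n).
x=1.000000, p=1.990000: f=-1.930300 → p ← 1.990000 + 0.55·(-1.930300) = 0.928335
x=1.550000, p=0.928335: f=0.085096 → p ← 0.928335 + 0.55·0.085096 = 0.975138
x=2.100000, p=0.975138: f=0.043747 → p ← 0.975138 + 0.55·0.043747 = 0.999199
x=2.650000, p=0.999199: f=0.020785 → p ← 0.999199 + 0.55·0.020785 = 1.010630
p(3.2) ≈ 1.0106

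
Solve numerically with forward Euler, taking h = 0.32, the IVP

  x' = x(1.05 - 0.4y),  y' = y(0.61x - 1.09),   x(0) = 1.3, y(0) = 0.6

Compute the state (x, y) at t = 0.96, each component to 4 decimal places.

Euler on (x,y): x_{n+1} = x_n + h·x', y_{n+1} = y_n + h·y'.
0.000000: (1.300000, 0.600000); f=(1.053000, -0.178200) → (1.636960, 0.542976)
0.320000: (1.636960, 0.542976); f=(1.363276, -0.049658) → (2.073208, 0.527086)
0.640000: (2.073208, 0.527086); f=(1.739765, 0.092059) → (2.629933, 0.556545)
(x(0.96), y(0.96)) ≈ (2.6299, 0.5565)

2.6299, 0.5565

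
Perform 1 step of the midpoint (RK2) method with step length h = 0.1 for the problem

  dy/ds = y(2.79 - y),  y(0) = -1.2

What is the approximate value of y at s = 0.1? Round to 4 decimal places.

-1.8088

Midpoint: k1 = f(s_n, y_n); k2 = f(s_n + h/2, y_n + (h/2)·k1); y_{n+1} = y_n + h·k2.
s=0.000000, y=-1.200000:
  k1 = f(0.000000, -1.200000) = -4.788000
  k2 = f(0.050000, -1.439400) = -6.087798
  y ← -1.200000 + 0.1·(-6.087798) = -1.808780
y(0.1) ≈ -1.8088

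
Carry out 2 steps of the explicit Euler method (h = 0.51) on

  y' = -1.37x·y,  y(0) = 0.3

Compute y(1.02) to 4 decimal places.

0.1931

Euler: y_{n+1} = y_n + h·f(x_n, y_n).
x=0.000000, y=0.300000: f=0.000000 → y ← 0.300000 + 0.51·0.000000 = 0.300000
x=0.510000, y=0.300000: f=-0.209610 → y ← 0.300000 + 0.51·(-0.209610) = 0.193099
y(1.02) ≈ 0.1931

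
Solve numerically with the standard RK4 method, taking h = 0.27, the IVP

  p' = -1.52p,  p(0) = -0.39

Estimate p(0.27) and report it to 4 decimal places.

-0.2588

RK4: k1 = f(t_n, p_n); k2 = f(t_n + h/2, p_n + (h/2)·k1); k3 = f(t_n + h/2, p_n + (h/2)·k2); k4 = f(t_n + h, p_n + h·k3); p_{n+1} = p_n + (h/6)·(k1 + 2k2 + 2k3 + k4).
t=0.000000, p=-0.390000:
  k1 = f(0.000000, -0.390000) = 0.592800
  k2 = f(0.135000, -0.309972) = 0.471157
  k3 = f(0.135000, -0.326394) = 0.496118
  k4 = f(0.270000, -0.256048) = 0.389193
  p ← -0.390000 + (0.27/6)·(k1 + 2k2 + 2k3 + k4) = -0.258755
p(0.27) ≈ -0.2588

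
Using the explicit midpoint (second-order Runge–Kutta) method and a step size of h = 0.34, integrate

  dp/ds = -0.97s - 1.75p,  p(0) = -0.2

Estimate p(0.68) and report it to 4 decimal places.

Midpoint: k1 = f(s_n, p_n); k2 = f(s_n + h/2, p_n + (h/2)·k1); p_{n+1} = p_n + h·k2.
s=0.000000, p=-0.200000:
  k1 = f(0.000000, -0.200000) = 0.350000
  k2 = f(0.170000, -0.140500) = 0.080975
  p ← -0.200000 + 0.34·0.080975 = -0.172469
s=0.340000, p=-0.172469:
  k1 = f(0.340000, -0.172469) = -0.027980
  k2 = f(0.510000, -0.177225) = -0.184556
  p ← -0.172469 + 0.34·(-0.184556) = -0.235218
p(0.68) ≈ -0.2352

-0.2352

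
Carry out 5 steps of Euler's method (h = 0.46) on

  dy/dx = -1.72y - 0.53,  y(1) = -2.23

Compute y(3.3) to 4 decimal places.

-0.3089

Euler: y_{n+1} = y_n + h·f(x_n, y_n).
x=1.000000, y=-2.230000: f=3.305600 → y ← -2.230000 + 0.46·3.305600 = -0.709424
x=1.460000, y=-0.709424: f=0.690209 → y ← -0.709424 + 0.46·0.690209 = -0.391928
x=1.920000, y=-0.391928: f=0.144116 → y ← -0.391928 + 0.46·0.144116 = -0.325635
x=2.380000, y=-0.325635: f=0.030091 → y ← -0.325635 + 0.46·0.030091 = -0.311792
x=2.840000, y=-0.311792: f=0.006283 → y ← -0.311792 + 0.46·0.006283 = -0.308902
y(3.3) ≈ -0.3089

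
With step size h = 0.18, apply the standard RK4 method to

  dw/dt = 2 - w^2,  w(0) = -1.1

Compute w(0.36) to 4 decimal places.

-0.6873

RK4: k1 = f(t_n, w_n); k2 = f(t_n + h/2, w_n + (h/2)·k1); k3 = f(t_n + h/2, w_n + (h/2)·k2); k4 = f(t_n + h, w_n + h·k3); w_{n+1} = w_n + (h/6)·(k1 + 2k2 + 2k3 + k4).
t=0.000000, w=-1.100000:
  k1 = f(0.000000, -1.100000) = 0.790000
  k2 = f(0.090000, -1.028900) = 0.941365
  k3 = f(0.090000, -1.015277) = 0.969212
  k4 = f(0.180000, -0.925542) = 1.143372
  w ← -1.100000 + (0.18/6)·(k1 + 2k2 + 2k3 + k4) = -0.927364
t=0.180000, w=-0.927364:
  k1 = f(0.180000, -0.927364) = 1.139996
  k2 = f(0.270000, -0.824765) = 1.319763
  k3 = f(0.270000, -0.808586) = 1.346189
  k4 = f(0.360000, -0.685050) = 1.530706
  w ← -0.927364 + (0.18/6)·(k1 + 2k2 + 2k3 + k4) = -0.687286
w(0.36) ≈ -0.6873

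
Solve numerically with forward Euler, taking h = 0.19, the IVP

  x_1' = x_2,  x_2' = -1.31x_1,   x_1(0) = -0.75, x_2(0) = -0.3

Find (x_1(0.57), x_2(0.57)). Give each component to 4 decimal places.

Euler on (x_1,x_2): x_1_{n+1} = x_1_n + h·x_1', x_2_{n+1} = x_2_n + h·x_2'.
0.000000: (-0.750000, -0.300000); f=(-0.300000, 0.982500) → (-0.807000, -0.113325)
0.190000: (-0.807000, -0.113325); f=(-0.113325, 1.057170) → (-0.828532, 0.087537)
0.380000: (-0.828532, 0.087537); f=(0.087537, 1.085377) → (-0.811900, 0.293759)
(x_1(0.57), x_2(0.57)) ≈ (-0.8119, 0.2938)

-0.8119, 0.2938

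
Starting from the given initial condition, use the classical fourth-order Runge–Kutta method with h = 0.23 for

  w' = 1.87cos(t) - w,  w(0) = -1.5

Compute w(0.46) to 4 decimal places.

-0.2843

RK4: k1 = f(t_n, w_n); k2 = f(t_n + h/2, w_n + (h/2)·k1); k3 = f(t_n + h/2, w_n + (h/2)·k2); k4 = f(t_n + h, w_n + h·k3); w_{n+1} = w_n + (h/6)·(k1 + 2k2 + 2k3 + k4).
t=0.000000, w=-1.500000:
  k1 = f(0.000000, -1.500000) = 3.370000
  k2 = f(0.115000, -1.112450) = 2.970098
  k3 = f(0.115000, -1.158439) = 3.016087
  k4 = f(0.230000, -0.806300) = 2.627056
  w ← -1.500000 + (0.23/6)·(k1 + 2k2 + 2k3 + k4) = -0.811172
t=0.230000, w=-0.811172:
  k1 = f(0.230000, -0.811172) = 2.631928
  k2 = f(0.345000, -0.508500) = 2.268311
  k3 = f(0.345000, -0.550316) = 2.310127
  k4 = f(0.460000, -0.279843) = 1.955461
  w ← -0.811172 + (0.23/6)·(k1 + 2k2 + 2k3 + k4) = -0.284308
w(0.46) ≈ -0.2843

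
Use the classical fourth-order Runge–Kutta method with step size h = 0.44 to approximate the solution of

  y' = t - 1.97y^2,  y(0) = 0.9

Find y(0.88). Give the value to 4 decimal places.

0.5886

RK4: k1 = f(t_n, y_n); k2 = f(t_n + h/2, y_n + (h/2)·k1); k3 = f(t_n + h/2, y_n + (h/2)·k2); k4 = f(t_n + h, y_n + h·k3); y_{n+1} = y_n + (h/6)·(k1 + 2k2 + 2k3 + k4).
t=0.000000, y=0.900000:
  k1 = f(0.000000, 0.900000) = -1.595700
  k2 = f(0.220000, 0.548946) = -0.373643
  k3 = f(0.220000, 0.817799) = -1.097525
  k4 = f(0.440000, 0.417089) = 0.097292
  y ← 0.900000 + (0.44/6)·(k1 + 2k2 + 2k3 + k4) = 0.574345
t=0.440000, y=0.574345:
  k1 = f(0.440000, 0.574345) = -0.209849
  k2 = f(0.660000, 0.528179) = 0.110424
  k3 = f(0.660000, 0.598639) = -0.045986
  k4 = f(0.880000, 0.554112) = 0.275131
  y ← 0.574345 + (0.44/6)·(k1 + 2k2 + 2k3 + k4) = 0.588584
y(0.88) ≈ 0.5886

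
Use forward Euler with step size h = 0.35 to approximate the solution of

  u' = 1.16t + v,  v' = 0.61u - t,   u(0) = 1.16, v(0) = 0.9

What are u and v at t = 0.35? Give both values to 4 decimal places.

1.4750, 1.1477

Euler on (u,v): u_{n+1} = u_n + h·u', v_{n+1} = v_n + h·v'.
0.000000: (1.160000, 0.900000); f=(0.900000, 0.707600) → (1.475000, 1.147660)
(u(0.35), v(0.35)) ≈ (1.4750, 1.1477)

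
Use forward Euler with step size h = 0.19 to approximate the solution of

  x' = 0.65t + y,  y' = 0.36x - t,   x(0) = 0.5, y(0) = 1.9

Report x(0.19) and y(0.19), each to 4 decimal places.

0.8610, 1.9342

Euler on (x,y): x_{n+1} = x_n + h·x', y_{n+1} = y_n + h·y'.
0.000000: (0.500000, 1.900000); f=(1.900000, 0.180000) → (0.861000, 1.934200)
(x(0.19), y(0.19)) ≈ (0.8610, 1.9342)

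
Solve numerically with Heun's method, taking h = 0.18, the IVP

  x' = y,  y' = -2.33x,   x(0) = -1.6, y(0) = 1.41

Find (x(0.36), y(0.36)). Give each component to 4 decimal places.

-0.8723, 2.4905

Heun on (x,y): k1 = f(t_n, state_n); k2 = f(t_n + h, state_n + h·k1); state_{n+1} = state_n + (h/2)·(k1 + k2).
0.000000: (-1.600000, 1.410000)
  k1 = (1.410000, 3.728000)
  predictor → (-1.346200, 2.081040)
  k2 = (2.081040, 3.136646)
  → (-1.285806, 2.027818)
0.180000: (-1.285806, 2.027818)
  k1 = (2.027818, 2.995929)
  predictor → (-0.920799, 2.567085)
  k2 = (2.567085, 2.145462)
  → (-0.872265, 2.490543)
(x(0.36), y(0.36)) ≈ (-0.8723, 2.4905)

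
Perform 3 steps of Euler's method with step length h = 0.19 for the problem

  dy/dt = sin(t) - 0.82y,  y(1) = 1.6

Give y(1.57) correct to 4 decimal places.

1.4120

Euler: y_{n+1} = y_n + h·f(t_n, y_n).
t=1.000000, y=1.600000: f=-0.470529 → y ← 1.600000 + 0.19·(-0.470529) = 1.510599
t=1.190000, y=1.510599: f=-0.310323 → y ← 1.510599 + 0.19·(-0.310323) = 1.451638
t=1.380000, y=1.451638: f=-0.208490 → y ← 1.451638 + 0.19·(-0.208490) = 1.412025
y(1.57) ≈ 1.4120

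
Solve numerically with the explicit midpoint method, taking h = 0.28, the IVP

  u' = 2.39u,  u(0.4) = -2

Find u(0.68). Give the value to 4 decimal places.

-3.7862

Midpoint: k1 = f(t_n, u_n); k2 = f(t_n + h/2, u_n + (h/2)·k1); u_{n+1} = u_n + h·k2.
t=0.400000, u=-2.000000:
  k1 = f(0.400000, -2.000000) = -4.780000
  k2 = f(0.540000, -2.669200) = -6.379388
  u ← -2.000000 + 0.28·(-6.379388) = -3.786229
u(0.68) ≈ -3.7862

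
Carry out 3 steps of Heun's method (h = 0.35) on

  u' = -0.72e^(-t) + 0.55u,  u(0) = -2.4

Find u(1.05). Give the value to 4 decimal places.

Heun: k1 = f(t_n, u_n); k2 = f(t_n + h, u_n + h·k1); u_{n+1} = u_n + (h/2)·(k1 + k2).
t=0.000000, u=-2.400000:
  k1 = f(0.000000, -2.400000) = -2.040000
  k2 = f(0.350000, -3.114000) = -2.220075
  u ← -2.400000 + (0.35/2)·(-2.040000 + (-2.220075)) = -3.145513
t=0.350000, u=-3.145513:
  k1 = f(0.350000, -3.145513) = -2.237408
  k2 = f(0.700000, -3.928606) = -2.518275
  u ← -3.145513 + (0.35/2)·(-2.237408 + (-2.518275)) = -3.977758
t=0.700000, u=-3.977758:
  k1 = f(0.700000, -3.977758) = -2.545308
  k2 = f(1.050000, -4.868615) = -2.929694
  u ← -3.977758 + (0.35/2)·(-2.545308 + (-2.929694)) = -4.935883
u(1.05) ≈ -4.9359

-4.9359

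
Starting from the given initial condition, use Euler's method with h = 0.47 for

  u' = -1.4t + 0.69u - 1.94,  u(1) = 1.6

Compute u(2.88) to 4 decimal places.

Euler: u_{n+1} = u_n + h·f(t_n, u_n).
t=1.000000, u=1.600000: f=-2.236000 → u ← 1.600000 + 0.47·(-2.236000) = 0.549080
t=1.470000, u=0.549080: f=-3.619135 → u ← 0.549080 + 0.47·(-3.619135) = -1.151913
t=1.940000, u=-1.151913: f=-5.450820 → u ← -1.151913 + 0.47·(-5.450820) = -3.713799
t=2.410000, u=-3.713799: f=-7.876521 → u ← -3.713799 + 0.47·(-7.876521) = -7.415764
u(2.88) ≈ -7.4158

-7.4158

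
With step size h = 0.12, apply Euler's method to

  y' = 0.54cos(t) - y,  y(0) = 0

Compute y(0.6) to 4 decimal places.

Euler: y_{n+1} = y_n + h·f(t_n, y_n).
t=0.000000, y=0.000000: f=0.540000 → y ← 0.000000 + 0.12·0.540000 = 0.064800
t=0.120000, y=0.064800: f=0.471317 → y ← 0.064800 + 0.12·0.471317 = 0.121358
t=0.240000, y=0.121358: f=0.403165 → y ← 0.121358 + 0.12·0.403165 = 0.169738
t=0.360000, y=0.169738: f=0.335647 → y ← 0.169738 + 0.12·0.335647 = 0.210015
t=0.480000, y=0.210015: f=0.268962 → y ← 0.210015 + 0.12·0.268962 = 0.242291
y(0.6) ≈ 0.2423

0.2423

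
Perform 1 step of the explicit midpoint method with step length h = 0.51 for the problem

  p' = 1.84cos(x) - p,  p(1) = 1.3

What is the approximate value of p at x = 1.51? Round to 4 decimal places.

0.9682

Midpoint: k1 = f(x_n, p_n); k2 = f(x_n + h/2, p_n + (h/2)·k1); p_{n+1} = p_n + h·k2.
x=1.000000, p=1.300000:
  k1 = f(1.000000, 1.300000) = -0.305844
  k2 = f(1.255000, 1.222010) = -0.650555
  p ← 1.300000 + 0.51·(-0.650555) = 0.968217
p(1.51) ≈ 0.9682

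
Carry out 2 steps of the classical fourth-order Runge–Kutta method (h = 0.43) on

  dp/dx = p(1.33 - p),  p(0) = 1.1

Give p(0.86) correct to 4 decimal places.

RK4: k1 = f(x_n, p_n); k2 = f(x_n + h/2, p_n + (h/2)·k1); k3 = f(x_n + h/2, p_n + (h/2)·k2); k4 = f(x_n + h, p_n + h·k3); p_{n+1} = p_n + (h/6)·(k1 + 2k2 + 2k3 + k4).
x=0.000000, p=1.100000:
  k1 = f(0.000000, 1.100000) = 0.253000
  k2 = f(0.215000, 1.154395) = 0.202718
  k3 = f(0.215000, 1.143584) = 0.213182
  k4 = f(0.430000, 1.191668) = 0.164846
  p ← 1.100000 + (0.43/6)·(k1 + 2k2 + 2k3 + k4) = 1.189558
x=0.430000, p=1.189558:
  k1 = f(0.430000, 1.189558) = 0.167064
  k2 = f(0.645000, 1.225477) = 0.128091
  k3 = f(0.645000, 1.217097) = 0.137413
  k4 = f(0.860000, 1.248646) = 0.101583
  p ← 1.189558 + (0.43/6)·(k1 + 2k2 + 2k3 + k4) = 1.246867
p(0.86) ≈ 1.2469

1.2469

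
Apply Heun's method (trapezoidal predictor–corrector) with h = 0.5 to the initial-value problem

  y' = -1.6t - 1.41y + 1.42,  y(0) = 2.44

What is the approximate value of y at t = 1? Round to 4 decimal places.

Heun: k1 = f(t_n, y_n); k2 = f(t_n + h, y_n + h·k1); y_{n+1} = y_n + (h/2)·(k1 + k2).
t=0.000000, y=2.440000:
  k1 = f(0.000000, 2.440000) = -2.020400
  k2 = f(0.500000, 1.429800) = -1.396018
  y ← 2.440000 + (0.5/2)·(-2.020400 + (-1.396018)) = 1.585895
t=0.500000, y=1.585895:
  k1 = f(0.500000, 1.585895) = -1.616113
  k2 = f(1.000000, 0.777839) = -1.276753
  y ← 1.585895 + (0.5/2)·(-1.616113 + (-1.276753)) = 0.862679
y(1) ≈ 0.8627

0.8627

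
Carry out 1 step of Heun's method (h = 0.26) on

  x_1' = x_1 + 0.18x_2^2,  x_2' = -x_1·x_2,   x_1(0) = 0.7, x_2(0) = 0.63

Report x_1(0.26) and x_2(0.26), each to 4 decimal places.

0.9236, 0.5123

Heun on (x_1,x_2): k1 = f(s_n, state_n); k2 = f(s_n + h, state_n + h·k1); state_{n+1} = state_n + (h/2)·(k1 + k2).
0.000000: (0.700000, 0.630000)
  k1 = (0.771442, -0.441000)
  predictor → (0.900575, 0.515340)
  k2 = (0.948378, -0.464102)
  → (0.923577, 0.512337)
(x_1(0.26), x_2(0.26)) ≈ (0.9236, 0.5123)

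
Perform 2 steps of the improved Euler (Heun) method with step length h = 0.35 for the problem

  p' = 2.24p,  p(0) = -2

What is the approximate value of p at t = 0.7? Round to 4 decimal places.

-8.7473

Heun: k1 = f(t_n, p_n); k2 = f(t_n + h, p_n + h·k1); p_{n+1} = p_n + (h/2)·(k1 + k2).
t=0.000000, p=-2.000000:
  k1 = f(0.000000, -2.000000) = -4.480000
  k2 = f(0.350000, -3.568000) = -7.992320
  p ← -2.000000 + (0.35/2)·(-4.480000 + (-7.992320)) = -4.182656
t=0.350000, p=-4.182656:
  k1 = f(0.350000, -4.182656) = -9.369149
  k2 = f(0.700000, -7.461858) = -16.714563
  p ← -4.182656 + (0.35/2)·(-9.369149 + (-16.714563)) = -8.747306
p(0.7) ≈ -8.7473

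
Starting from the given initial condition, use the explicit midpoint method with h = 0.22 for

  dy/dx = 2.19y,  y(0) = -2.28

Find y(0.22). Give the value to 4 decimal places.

-3.6431

Midpoint: k1 = f(x_n, y_n); k2 = f(x_n + h/2, y_n + (h/2)·k1); y_{n+1} = y_n + h·k2.
x=0.000000, y=-2.280000:
  k1 = f(0.000000, -2.280000) = -4.993200
  k2 = f(0.110000, -2.829252) = -6.196062
  y ← -2.280000 + 0.22·(-6.196062) = -3.643134
y(0.22) ≈ -3.6431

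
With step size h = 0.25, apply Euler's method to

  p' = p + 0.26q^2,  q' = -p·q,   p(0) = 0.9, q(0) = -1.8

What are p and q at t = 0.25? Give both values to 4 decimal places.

1.3356, -1.3950

Euler on (p,q): p_{n+1} = p_n + h·p', q_{n+1} = q_n + h·q'.
0.000000: (0.900000, -1.800000); f=(1.742400, 1.620000) → (1.335600, -1.395000)
(p(0.25), q(0.25)) ≈ (1.3356, -1.3950)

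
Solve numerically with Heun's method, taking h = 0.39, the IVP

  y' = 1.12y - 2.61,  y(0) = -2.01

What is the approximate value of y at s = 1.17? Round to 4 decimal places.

-13.2820

Heun: k1 = f(s_n, y_n); k2 = f(s_n + h, y_n + h·k1); y_{n+1} = y_n + (h/2)·(k1 + k2).
s=0.000000, y=-2.010000:
  k1 = f(0.000000, -2.010000) = -4.861200
  k2 = f(0.390000, -3.905868) = -6.984572
  y ← -2.010000 + (0.39/2)·(-4.861200 + (-6.984572)) = -4.319926
s=0.390000, y=-4.319926:
  k1 = f(0.390000, -4.319926) = -7.448317
  k2 = f(0.780000, -7.224769) = -10.701741
  y ← -4.319926 + (0.39/2)·(-7.448317 + (-10.701741)) = -7.859187
s=0.780000, y=-7.859187:
  k1 = f(0.780000, -7.859187) = -11.412289
  k2 = f(1.170000, -12.309980) = -16.397177
  y ← -7.859187 + (0.39/2)·(-11.412289 + (-16.397177)) = -13.282033
y(1.17) ≈ -13.2820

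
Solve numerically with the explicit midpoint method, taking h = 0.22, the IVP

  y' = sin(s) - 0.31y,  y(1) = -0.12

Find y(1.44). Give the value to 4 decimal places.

0.2801

Midpoint: k1 = f(s_n, y_n); k2 = f(s_n + h/2, y_n + (h/2)·k1); y_{n+1} = y_n + h·k2.
s=1.000000, y=-0.120000:
  k1 = f(1.000000, -0.120000) = 0.878671
  k2 = f(1.110000, -0.023346) = 0.902936
  y ← -0.120000 + 0.22·0.902936 = 0.078646
s=1.220000, y=0.078646:
  k1 = f(1.220000, 0.078646) = 0.914719
  k2 = f(1.330000, 0.179265) = 0.915576
  y ← 0.078646 + 0.22·0.915576 = 0.280073
y(1.44) ≈ 0.2801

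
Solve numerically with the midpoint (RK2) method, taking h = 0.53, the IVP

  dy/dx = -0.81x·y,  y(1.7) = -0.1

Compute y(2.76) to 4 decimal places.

-0.0205

Midpoint: k1 = f(x_n, y_n); k2 = f(x_n + h/2, y_n + (h/2)·k1); y_{n+1} = y_n + h·k2.
x=1.700000, y=-0.100000:
  k1 = f(1.700000, -0.100000) = 0.137700
  k2 = f(1.965000, -0.063509) = 0.101085
  y ← -0.100000 + 0.53·0.101085 = -0.046425
x=2.230000, y=-0.046425:
  k1 = f(2.230000, -0.046425) = 0.083857
  k2 = f(2.495000, -0.024203) = 0.048913
  y ← -0.046425 + 0.53·0.048913 = -0.020501
y(2.76) ≈ -0.0205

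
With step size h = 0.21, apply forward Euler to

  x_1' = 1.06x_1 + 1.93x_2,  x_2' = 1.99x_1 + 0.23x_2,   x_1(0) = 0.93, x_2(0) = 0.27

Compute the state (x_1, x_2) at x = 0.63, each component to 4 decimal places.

2.6925, 2.0348

Euler on (x_1,x_2): x_1_{n+1} = x_1_n + h·x_1', x_2_{n+1} = x_2_n + h·x_2'.
0.000000: (0.930000, 0.270000); f=(1.506900, 1.912800) → (1.246449, 0.671688)
0.210000: (1.246449, 0.671688); f=(2.617594, 2.634922) → (1.796144, 1.225022)
0.420000: (1.796144, 1.225022); f=(4.268204, 3.856081) → (2.692467, 2.034799)
(x_1(0.63), x_2(0.63)) ≈ (2.6925, 2.0348)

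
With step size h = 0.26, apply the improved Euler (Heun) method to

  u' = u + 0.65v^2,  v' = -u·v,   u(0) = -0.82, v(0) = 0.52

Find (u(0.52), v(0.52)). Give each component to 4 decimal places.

Heun on (u,v): k1 = f(x_n, state_n); k2 = f(x_n + h, state_n + h·k1); state_{n+1} = state_n + (h/2)·(k1 + k2).
0.000000: (-0.820000, 0.520000)
  k1 = (-0.644240, 0.426400)
  predictor → (-0.987502, 0.630864)
  k2 = (-0.728809, 0.622980)
  → (-0.998496, 0.656419)
0.260000: (-0.998496, 0.656419)
  k1 = (-0.718420, 0.655432)
  predictor → (-1.185286, 0.826832)
  k2 = (-0.740913, 0.980032)
  → (-1.188210, 0.869030)
(u(0.52), v(0.52)) ≈ (-1.1882, 0.8690)

-1.1882, 0.8690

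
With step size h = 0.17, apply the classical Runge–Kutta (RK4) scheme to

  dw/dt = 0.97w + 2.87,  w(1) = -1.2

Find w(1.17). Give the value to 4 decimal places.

RK4: k1 = f(t_n, w_n); k2 = f(t_n + h/2, w_n + (h/2)·k1); k3 = f(t_n + h/2, w_n + (h/2)·k2); k4 = f(t_n + h, w_n + h·k3); w_{n+1} = w_n + (h/6)·(k1 + 2k2 + 2k3 + k4).
t=1.000000, w=-1.200000:
  k1 = f(1.000000, -1.200000) = 1.706000
  k2 = f(1.085000, -1.054990) = 1.846660
  k3 = f(1.085000, -1.043034) = 1.858257
  k4 = f(1.170000, -0.884096) = 2.012427
  w ← -1.200000 + (0.17/6)·(k1 + 2k2 + 2k3 + k4) = -0.884699
w(1.17) ≈ -0.8847

-0.8847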